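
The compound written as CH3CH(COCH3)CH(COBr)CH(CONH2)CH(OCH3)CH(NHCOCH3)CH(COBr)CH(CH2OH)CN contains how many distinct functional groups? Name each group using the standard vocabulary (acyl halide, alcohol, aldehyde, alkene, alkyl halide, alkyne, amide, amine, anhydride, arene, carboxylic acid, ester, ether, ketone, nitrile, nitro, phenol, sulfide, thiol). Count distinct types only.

Working along the chain:
  CH(COCH3): pendant –COCH3: carbonyl C bonded to two carbons → ketone.
  CH(COBr): pendant –C(=O)X: carbonyl C bonded to C and halogen → acyl halide.
  CH(CONH2): pendant –CONH2: carbonyl C bonded to C and N → amide.
  CH(OCH3): pendant –OCH3: C–O–C with sp³ C, no adjacent C=O → ether.
  CH(NHCOCH3): pendant –NHC(=O)CH3: N bonded to a carbonyl → amide (not amine).
  CH(COBr): pendant –C(=O)X: carbonyl C bonded to C and halogen → acyl halide.
  CH(CH2OH): pendant –CH2OH on an sp³ backbone C → alcohol.
  CN: –C≡N: carbon triple-bonded to nitrogen → nitrile.
Distinct types present: acyl halide, alcohol, amide, ether, ketone, nitrile.

6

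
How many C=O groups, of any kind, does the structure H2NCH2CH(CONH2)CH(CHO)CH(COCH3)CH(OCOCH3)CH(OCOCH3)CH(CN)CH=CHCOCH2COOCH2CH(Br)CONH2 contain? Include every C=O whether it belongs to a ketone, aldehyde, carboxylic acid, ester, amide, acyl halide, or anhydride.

8

CH(CONH2): amide, 1 C=O (running total 1).
CH(CHO): aldehyde, 1 C=O (running total 2).
CH(COCH3): ketone, 1 C=O (running total 3).
CH(OCOCH3): ester, 1 C=O (running total 4).
CH(OCOCH3): ester, 1 C=O (running total 5).
CO: ketone, 1 C=O (running total 6).
CH2COOCH2: ester, 1 C=O (running total 7).
CONH2: amide, 1 C=O (running total 8).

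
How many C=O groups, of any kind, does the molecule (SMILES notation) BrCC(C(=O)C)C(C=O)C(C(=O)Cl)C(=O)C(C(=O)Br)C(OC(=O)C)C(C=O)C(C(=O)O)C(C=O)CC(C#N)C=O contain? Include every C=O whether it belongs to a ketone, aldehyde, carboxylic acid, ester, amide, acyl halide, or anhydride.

CH(COCH3): ketone, 1 C=O (running total 1).
CH(CHO): aldehyde, 1 C=O (running total 2).
CH(COCl): acyl halide, 1 C=O (running total 3).
CO: ketone, 1 C=O (running total 4).
CH(COBr): acyl halide, 1 C=O (running total 5).
CH(OCOCH3): ester, 1 C=O (running total 6).
CH(CHO): aldehyde, 1 C=O (running total 7).
CH(COOH): carboxylic acid, 1 C=O (running total 8).
CH(CHO): aldehyde, 1 C=O (running total 9).
CHO: aldehyde, 1 C=O (running total 10).

10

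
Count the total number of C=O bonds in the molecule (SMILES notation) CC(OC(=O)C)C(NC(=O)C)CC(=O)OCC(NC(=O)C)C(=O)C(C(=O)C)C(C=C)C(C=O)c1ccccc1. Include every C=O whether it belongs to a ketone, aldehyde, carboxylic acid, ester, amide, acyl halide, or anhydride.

7

CH(OCOCH3): ester, 1 C=O (running total 1).
CH(NHCOCH3): amide, 1 C=O (running total 2).
CH2COOCH2: ester, 1 C=O (running total 3).
CH(NHCOCH3): amide, 1 C=O (running total 4).
CO: ketone, 1 C=O (running total 5).
CH(COCH3): ketone, 1 C=O (running total 6).
CH(CHO): aldehyde, 1 C=O (running total 7).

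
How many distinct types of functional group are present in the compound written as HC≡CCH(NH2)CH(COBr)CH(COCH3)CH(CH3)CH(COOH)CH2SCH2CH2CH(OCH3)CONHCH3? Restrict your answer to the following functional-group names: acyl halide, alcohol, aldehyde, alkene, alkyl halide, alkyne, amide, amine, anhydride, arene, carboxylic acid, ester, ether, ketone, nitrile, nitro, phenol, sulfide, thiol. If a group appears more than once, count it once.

Reading the structure from left to right:
  HC≡C: C≡C triple bond → alkyne.
  CH(NH2): –NH2 on an sp³ carbon with no adjacent C=O → amine.
  CH(COBr): pendant –C(=O)X: carbonyl C bonded to C and halogen → acyl halide.
  CH(COCH3): pendant –COCH3: carbonyl C bonded to two carbons → ketone.
  CH(COOH): pendant –COOH: carbonyl C bonded to C and –OH → carboxylic acid.
  CH2SCH2: C–S–C linkage → sulfide (thioether).
  CH(OCH3): pendant –OCH3: C–O–C with sp³ C, no adjacent C=O → ether.
  CONHCH3: –C(=O)NHCH3: carbonyl C bonded to C and to N → amide (the N is not an amine).
Distinct types present: acyl halide, alkyne, amide, amine, carboxylic acid, ether, ketone, sulfide.

8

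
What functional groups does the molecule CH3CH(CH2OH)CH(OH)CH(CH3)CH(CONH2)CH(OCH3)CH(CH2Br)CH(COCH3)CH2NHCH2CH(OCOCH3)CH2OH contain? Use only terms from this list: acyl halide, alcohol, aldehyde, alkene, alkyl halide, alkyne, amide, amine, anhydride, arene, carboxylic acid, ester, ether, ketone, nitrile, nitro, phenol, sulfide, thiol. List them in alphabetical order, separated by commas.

alcohol, alkyl halide, amide, amine, ester, ether, ketone

Reading the structure from left to right:
  CH(CH2OH): pendant –CH2OH on an sp³ backbone C → alcohol.
  CH(OH): –OH on an sp³ carbon → alcohol (secondary).
  CH(CONH2): pendant –CONH2: carbonyl C bonded to C and N → amide.
  CH(OCH3): pendant –OCH3: C–O–C with sp³ C, no adjacent C=O → ether.
  CH(CH2Br): pendant –CH2X: halogen on sp³ carbon → alkyl halide.
  CH(COCH3): pendant –COCH3: carbonyl C bonded to two carbons → ketone.
  CH2NHCH2: C–N–C with sp³ carbons and no adjacent C=O → amine (secondary).
  CH(OCOCH3): pendant –OC(=O)CH3: an acyloxy group → ester.
  CH2OH: –OH on an sp³ carbon → alcohol.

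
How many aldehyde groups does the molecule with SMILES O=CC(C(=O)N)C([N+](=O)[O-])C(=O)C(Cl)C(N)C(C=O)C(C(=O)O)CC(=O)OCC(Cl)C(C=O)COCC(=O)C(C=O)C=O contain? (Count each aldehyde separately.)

5

Reading the structure from left to right:
  OHC: terminal –CHO: carbonyl C bonded to H and C → aldehyde.
  CH(CONH2): pendant –CONH2: carbonyl C bonded to C and N → amide.
  CH(NO2): –NO2 on an sp³ carbon → nitro (the N=O is not a carbonyl).
  CO: –C(=O)– with carbon on both sides → ketone.
  CH(Cl): halogen on an sp³ carbon → alkyl halide.
  CH(NH2): –NH2 on an sp³ carbon with no adjacent C=O → amine.
  CH(CHO): pendant –CHO: carbonyl C bonded to C and H → aldehyde.
  CH(COOH): pendant –COOH: carbonyl C bonded to C and –OH → carboxylic acid.
  CH2COOCH2: –C(=O)–O–C with C on the carbonyl side → ester.
  CH(Cl): halogen on an sp³ carbon → alkyl halide.
  CH(CHO): pendant –CHO: carbonyl C bonded to C and H → aldehyde.
  CH2OCH2: C–O–C with sp³ carbons on both sides and no adjacent C=O → ether.
  CO: –C(=O)– with carbon on both sides → ketone.
  CH(CHO): pendant –CHO: carbonyl C bonded to C and H → aldehyde.
  CHO: terminal –CHO: carbonyl C bonded to H and C → aldehyde.
Aldehyde appears at: OHC, CH(CHO), CH(CHO), CH(CHO), CHO → 5.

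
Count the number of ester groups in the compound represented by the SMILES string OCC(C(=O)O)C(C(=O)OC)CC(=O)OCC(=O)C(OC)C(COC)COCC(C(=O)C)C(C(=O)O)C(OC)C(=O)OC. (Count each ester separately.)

3

Working along the chain:
  HOCH2: HO– on an sp³ carbon → alcohol.
  CH(COOH): pendant –COOH: carbonyl C bonded to C and –OH → carboxylic acid.
  CH(COOCH3): pendant –COOCH3: carbonyl C bonded to C and –OCH3 → ester.
  CH2COOCH2: –C(=O)–O–C with C on the carbonyl side → ester.
  CO: –C(=O)– with carbon on both sides → ketone.
  CH(OCH3): pendant –OCH3: C–O–C with sp³ C, no adjacent C=O → ether.
  CH(CH2OCH3): pendant –CH2OCH3: C–O–C linkage → ether.
  CH2OCH2: C–O–C with sp³ carbons on both sides and no adjacent C=O → ether.
  CH(COCH3): pendant –COCH3: carbonyl C bonded to two carbons → ketone.
  CH(COOH): pendant –COOH: carbonyl C bonded to C and –OH → carboxylic acid.
  CH(OCH3): pendant –OCH3: C–O–C with sp³ C, no adjacent C=O → ether.
  COOCH3: –C(=O)OCH3: carbonyl C bonded to C and to –OCH3 → ester (not ketone + ether).
Ester appears at: CH(COOCH3), CH2COOCH2, COOCH3 → 3.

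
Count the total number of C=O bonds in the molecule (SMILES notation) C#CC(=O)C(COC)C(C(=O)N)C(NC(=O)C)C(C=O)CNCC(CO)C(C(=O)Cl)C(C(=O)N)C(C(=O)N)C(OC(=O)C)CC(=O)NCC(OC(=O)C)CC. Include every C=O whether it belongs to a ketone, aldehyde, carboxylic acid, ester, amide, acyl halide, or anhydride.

CO: ketone, 1 C=O (running total 1).
CH(CONH2): amide, 1 C=O (running total 2).
CH(NHCOCH3): amide, 1 C=O (running total 3).
CH(CHO): aldehyde, 1 C=O (running total 4).
CH(COCl): acyl halide, 1 C=O (running total 5).
CH(CONH2): amide, 1 C=O (running total 6).
CH(CONH2): amide, 1 C=O (running total 7).
CH(OCOCH3): ester, 1 C=O (running total 8).
CH2CONHCH2: amide, 1 C=O (running total 9).
CH(OCOCH3): ester, 1 C=O (running total 10).

10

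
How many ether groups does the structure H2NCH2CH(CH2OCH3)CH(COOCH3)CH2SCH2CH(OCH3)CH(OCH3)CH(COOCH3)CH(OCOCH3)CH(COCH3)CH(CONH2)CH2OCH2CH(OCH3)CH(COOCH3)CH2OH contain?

5

Taking each segment in turn:
  H2NCH2: –NH2 on an sp³ carbon with no adjacent C=O → amine.
  CH(CH2OCH3): pendant –CH2OCH3: C–O–C linkage → ether.
  CH(COOCH3): pendant –COOCH3: carbonyl C bonded to C and –OCH3 → ester.
  CH2SCH2: C–S–C linkage → sulfide (thioether).
  CH(OCH3): pendant –OCH3: C–O–C with sp³ C, no adjacent C=O → ether.
  CH(OCH3): pendant –OCH3: C–O–C with sp³ C, no adjacent C=O → ether.
  CH(COOCH3): pendant –COOCH3: carbonyl C bonded to C and –OCH3 → ester.
  CH(OCOCH3): pendant –OC(=O)CH3: an acyloxy group → ester.
  CH(COCH3): pendant –COCH3: carbonyl C bonded to two carbons → ketone.
  CH(CONH2): pendant –CONH2: carbonyl C bonded to C and N → amide.
  CH2OCH2: C–O–C with sp³ carbons on both sides and no adjacent C=O → ether.
  CH(OCH3): pendant –OCH3: C–O–C with sp³ C, no adjacent C=O → ether.
  CH(COOCH3): pendant –COOCH3: carbonyl C bonded to C and –OCH3 → ester.
  CH2OH: –OH on an sp³ carbon → alcohol.
Ether appears at: CH(CH2OCH3), CH(OCH3), CH(OCH3), CH2OCH2, CH(OCH3) → 5.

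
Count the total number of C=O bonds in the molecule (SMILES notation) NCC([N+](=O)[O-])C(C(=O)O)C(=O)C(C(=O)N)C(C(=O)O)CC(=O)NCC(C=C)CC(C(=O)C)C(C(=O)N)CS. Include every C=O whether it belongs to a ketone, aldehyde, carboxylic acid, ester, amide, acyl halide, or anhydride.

7

CH(COOH): carboxylic acid, 1 C=O (running total 1).
CO: ketone, 1 C=O (running total 2).
CH(CONH2): amide, 1 C=O (running total 3).
CH(COOH): carboxylic acid, 1 C=O (running total 4).
CH2CONHCH2: amide, 1 C=O (running total 5).
CH(COCH3): ketone, 1 C=O (running total 6).
CH(CONH2): amide, 1 C=O (running total 7).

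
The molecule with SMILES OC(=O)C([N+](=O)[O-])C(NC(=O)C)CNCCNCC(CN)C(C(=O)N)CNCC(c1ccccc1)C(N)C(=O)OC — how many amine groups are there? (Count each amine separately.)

Working along the chain:
  HOOC: –COOH: carbonyl C bonded to –OH and C → carboxylic acid (the –OH is not a separate alcohol).
  CH(NO2): –NO2 on an sp³ carbon → nitro (the N=O is not a carbonyl).
  CH(NHCOCH3): pendant –NHC(=O)CH3: N bonded to a carbonyl → amide (not amine).
  CH2NHCH2: C–N–C with sp³ carbons and no adjacent C=O → amine (secondary).
  CH2NHCH2: C–N–C with sp³ carbons and no adjacent C=O → amine (secondary).
  CH(CH2NH2): pendant –CH2NH2: N on sp³ C, no adjacent C=O → amine.
  CH(CONH2): pendant –CONH2: carbonyl C bonded to C and N → amide.
  CH2NHCH2: C–N–C with sp³ carbons and no adjacent C=O → amine (secondary).
  CH(C6H5): pendant –C6H5: benzene ring → arene.
  CH(NH2): –NH2 on an sp³ carbon with no adjacent C=O → amine.
  COOCH3: –C(=O)OCH3: carbonyl C bonded to C and to –OCH3 → ester (not ketone + ether).
Amine appears at: CH2NHCH2, CH2NHCH2, CH(CH2NH2), CH2NHCH2, CH(NH2) → 5.

5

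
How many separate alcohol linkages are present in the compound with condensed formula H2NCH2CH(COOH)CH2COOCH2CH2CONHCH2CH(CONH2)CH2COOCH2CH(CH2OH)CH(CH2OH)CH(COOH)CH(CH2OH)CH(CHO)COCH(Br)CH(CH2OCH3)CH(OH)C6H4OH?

Working along the chain:
  H2NCH2: –NH2 on an sp³ carbon with no adjacent C=O → amine.
  CH(COOH): pendant –COOH: carbonyl C bonded to C and –OH → carboxylic acid.
  CH2COOCH2: –C(=O)–O–C with C on the carbonyl side → ester.
  CH2CONHCH2: –C(=O)–N– linkage → amide (the N is not an amine).
  CH(CONH2): pendant –CONH2: carbonyl C bonded to C and N → amide.
  CH2COOCH2: –C(=O)–O–C with C on the carbonyl side → ester.
  CH(CH2OH): pendant –CH2OH on an sp³ backbone C → alcohol.
  CH(CH2OH): pendant –CH2OH on an sp³ backbone C → alcohol.
  CH(COOH): pendant –COOH: carbonyl C bonded to C and –OH → carboxylic acid.
  CH(CH2OH): pendant –CH2OH on an sp³ backbone C → alcohol.
  CH(CHO): pendant –CHO: carbonyl C bonded to C and H → aldehyde.
  CO: –C(=O)– with carbon on both sides → ketone.
  CH(Br): halogen on an sp³ carbon → alkyl halide.
  CH(CH2OCH3): pendant –CH2OCH3: C–O–C linkage → ether.
  CH(OH): –OH on an sp³ carbon → alcohol (secondary).
  C6H4OH: –OH attached directly to an aromatic ring → phenol (not alcohol); the ring itself is an arene.
Alcohol appears at: CH(CH2OH), CH(CH2OH), CH(CH2OH), CH(OH) → 4.

4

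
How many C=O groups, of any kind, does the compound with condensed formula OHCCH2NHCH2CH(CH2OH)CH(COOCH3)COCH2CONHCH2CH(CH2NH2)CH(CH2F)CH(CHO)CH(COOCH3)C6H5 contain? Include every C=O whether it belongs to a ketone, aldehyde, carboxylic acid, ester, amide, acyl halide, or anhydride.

OHC: aldehyde, 1 C=O (running total 1).
CH(COOCH3): ester, 1 C=O (running total 2).
CO: ketone, 1 C=O (running total 3).
CH2CONHCH2: amide, 1 C=O (running total 4).
CH(CHO): aldehyde, 1 C=O (running total 5).
CH(COOCH3): ester, 1 C=O (running total 6).

6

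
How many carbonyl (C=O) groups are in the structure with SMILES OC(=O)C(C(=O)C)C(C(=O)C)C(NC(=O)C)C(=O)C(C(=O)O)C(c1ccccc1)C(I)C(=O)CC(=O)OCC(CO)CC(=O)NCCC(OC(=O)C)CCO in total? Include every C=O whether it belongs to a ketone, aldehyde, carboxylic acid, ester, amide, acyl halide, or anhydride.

HOOC: carboxylic acid, 1 C=O (running total 1).
CH(COCH3): ketone, 1 C=O (running total 2).
CH(COCH3): ketone, 1 C=O (running total 3).
CH(NHCOCH3): amide, 1 C=O (running total 4).
CO: ketone, 1 C=O (running total 5).
CH(COOH): carboxylic acid, 1 C=O (running total 6).
CO: ketone, 1 C=O (running total 7).
CH2COOCH2: ester, 1 C=O (running total 8).
CH2CONHCH2: amide, 1 C=O (running total 9).
CH(OCOCH3): ester, 1 C=O (running total 10).

10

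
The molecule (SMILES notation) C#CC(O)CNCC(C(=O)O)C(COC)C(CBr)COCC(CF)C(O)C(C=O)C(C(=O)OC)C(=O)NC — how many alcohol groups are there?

2

Reading the structure from left to right:
  HC≡C: C≡C triple bond → alkyne.
  CH(OH): –OH on an sp³ carbon → alcohol (secondary).
  CH2NHCH2: C–N–C with sp³ carbons and no adjacent C=O → amine (secondary).
  CH(COOH): pendant –COOH: carbonyl C bonded to C and –OH → carboxylic acid.
  CH(CH2OCH3): pendant –CH2OCH3: C–O–C linkage → ether.
  CH(CH2Br): pendant –CH2X: halogen on sp³ carbon → alkyl halide.
  CH2OCH2: C–O–C with sp³ carbons on both sides and no adjacent C=O → ether.
  CH(CH2F): pendant –CH2X: halogen on sp³ carbon → alkyl halide.
  CH(OH): –OH on an sp³ carbon → alcohol (secondary).
  CH(CHO): pendant –CHO: carbonyl C bonded to C and H → aldehyde.
  CH(COOCH3): pendant –COOCH3: carbonyl C bonded to C and –OCH3 → ester.
  CONHCH3: –C(=O)NHCH3: carbonyl C bonded to C and to N → amide (the N is not an amine).
Alcohol appears at: CH(OH), CH(OH) → 2.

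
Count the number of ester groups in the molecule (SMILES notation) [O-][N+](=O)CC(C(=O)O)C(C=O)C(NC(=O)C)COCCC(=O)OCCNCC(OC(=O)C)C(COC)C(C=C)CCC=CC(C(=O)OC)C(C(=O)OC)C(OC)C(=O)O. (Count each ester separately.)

Reading the structure from left to right:
  O2NCH2: –NO2 on carbon → nitro group.
  CH(COOH): pendant –COOH: carbonyl C bonded to C and –OH → carboxylic acid.
  CH(CHO): pendant –CHO: carbonyl C bonded to C and H → aldehyde.
  CH(NHCOCH3): pendant –NHC(=O)CH3: N bonded to a carbonyl → amide (not amine).
  CH2OCH2: C–O–C with sp³ carbons on both sides and no adjacent C=O → ether.
  CH2COOCH2: –C(=O)–O–C with C on the carbonyl side → ester.
  CH2NHCH2: C–N–C with sp³ carbons and no adjacent C=O → amine (secondary).
  CH(OCOCH3): pendant –OC(=O)CH3: an acyloxy group → ester.
  CH(CH2OCH3): pendant –CH2OCH3: C–O–C linkage → ether.
  CH(CH=CH2): pendant –CH=CH2: C=C double bond → alkene.
  CH=CH: C=C double bond → alkene.
  CH(COOCH3): pendant –COOCH3: carbonyl C bonded to C and –OCH3 → ester.
  CH(COOCH3): pendant –COOCH3: carbonyl C bonded to C and –OCH3 → ester.
  CH(OCH3): pendant –OCH3: C–O–C with sp³ C, no adjacent C=O → ether.
  COOH: –COOH: carbonyl C bonded to –OH and C → carboxylic acid (the –OH is not a separate alcohol).
Ester appears at: CH2COOCH2, CH(OCOCH3), CH(COOCH3), CH(COOCH3) → 4.

4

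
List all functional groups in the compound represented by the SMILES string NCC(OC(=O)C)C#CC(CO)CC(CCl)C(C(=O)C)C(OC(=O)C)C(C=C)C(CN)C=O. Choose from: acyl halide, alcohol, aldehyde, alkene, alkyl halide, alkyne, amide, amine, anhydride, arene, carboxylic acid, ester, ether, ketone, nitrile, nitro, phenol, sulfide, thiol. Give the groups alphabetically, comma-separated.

alcohol, aldehyde, alkene, alkyl halide, alkyne, amine, ester, ketone

Working along the chain:
  H2NCH2: –NH2 on an sp³ carbon with no adjacent C=O → amine.
  CH(OCOCH3): pendant –OC(=O)CH3: an acyloxy group → ester.
  C≡C: C≡C triple bond → alkyne.
  CH(CH2OH): pendant –CH2OH on an sp³ backbone C → alcohol.
  CH(CH2Cl): pendant –CH2X: halogen on sp³ carbon → alkyl halide.
  CH(COCH3): pendant –COCH3: carbonyl C bonded to two carbons → ketone.
  CH(OCOCH3): pendant –OC(=O)CH3: an acyloxy group → ester.
  CH(CH=CH2): pendant –CH=CH2: C=C double bond → alkene.
  CH(CH2NH2): pendant –CH2NH2: N on sp³ C, no adjacent C=O → amine.
  CHO: terminal –CHO: carbonyl C bonded to H and C → aldehyde.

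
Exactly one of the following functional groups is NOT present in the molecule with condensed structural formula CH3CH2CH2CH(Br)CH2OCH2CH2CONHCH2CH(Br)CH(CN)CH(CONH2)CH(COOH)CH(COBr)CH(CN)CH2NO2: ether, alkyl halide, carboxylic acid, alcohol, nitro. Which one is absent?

alcohol

alkyl halide: present (CH(Br) — halogen on an sp³ carbon → alkyl halide).
carboxylic acid: present (CH(COOH) — pendant –COOH: carbonyl C bonded to C and –OH → carboxylic acid).
nitro: present (CH2NO2 — –NO2 on carbon → nitro group).
ether: present (CH2OCH2 — C–O–C with sp³ carbons on both sides and no adjacent C=O → ether).
alcohol: absent. In CH(COOH), the –OH sits on a carbonyl carbon, making it part of a carboxylic acid, not an alcohol.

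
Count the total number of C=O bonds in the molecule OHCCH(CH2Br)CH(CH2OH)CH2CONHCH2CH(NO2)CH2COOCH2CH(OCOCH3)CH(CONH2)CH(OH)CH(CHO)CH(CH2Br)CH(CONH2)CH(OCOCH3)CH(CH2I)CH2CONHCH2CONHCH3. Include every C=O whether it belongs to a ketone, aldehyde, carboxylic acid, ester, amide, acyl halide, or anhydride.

OHC: aldehyde, 1 C=O (running total 1).
CH2CONHCH2: amide, 1 C=O (running total 2).
CH2COOCH2: ester, 1 C=O (running total 3).
CH(OCOCH3): ester, 1 C=O (running total 4).
CH(CONH2): amide, 1 C=O (running total 5).
CH(CHO): aldehyde, 1 C=O (running total 6).
CH(CONH2): amide, 1 C=O (running total 7).
CH(OCOCH3): ester, 1 C=O (running total 8).
CH2CONHCH2: amide, 1 C=O (running total 9).
CONHCH3: amide, 1 C=O (running total 10).

10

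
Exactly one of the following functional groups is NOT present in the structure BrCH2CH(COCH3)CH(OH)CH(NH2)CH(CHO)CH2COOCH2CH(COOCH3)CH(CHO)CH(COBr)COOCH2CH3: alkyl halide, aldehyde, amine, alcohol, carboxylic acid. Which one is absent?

amine: present (CH(NH2) — –NH2 on an sp³ carbon with no adjacent C=O → amine).
aldehyde: present (CH(CHO) — pendant –CHO: carbonyl C bonded to C and H → aldehyde).
alcohol: present (CH(OH) — –OH on an sp³ carbon → alcohol (secondary)).
alkyl halide: present (BrCH2 — halogen on an sp³ carbon → alkyl halide).
carboxylic acid: absent. In each of CH2COOCH2, CH(COOCH3) and COOCH2CH3, the acyl oxygen is bonded to carbon (–O–C), not to H, so this is an ester.

carboxylic acid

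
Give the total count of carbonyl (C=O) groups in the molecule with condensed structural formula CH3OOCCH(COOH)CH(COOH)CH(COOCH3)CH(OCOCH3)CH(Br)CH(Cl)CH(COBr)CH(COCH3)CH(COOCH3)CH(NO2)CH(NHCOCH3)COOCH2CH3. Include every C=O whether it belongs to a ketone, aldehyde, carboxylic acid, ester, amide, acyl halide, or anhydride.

CH3OOC: ester, 1 C=O (running total 1).
CH(COOH): carboxylic acid, 1 C=O (running total 2).
CH(COOH): carboxylic acid, 1 C=O (running total 3).
CH(COOCH3): ester, 1 C=O (running total 4).
CH(OCOCH3): ester, 1 C=O (running total 5).
CH(COBr): acyl halide, 1 C=O (running total 6).
CH(COCH3): ketone, 1 C=O (running total 7).
CH(COOCH3): ester, 1 C=O (running total 8).
CH(NHCOCH3): amide, 1 C=O (running total 9).
COOCH2CH3: ester, 1 C=O (running total 10).

10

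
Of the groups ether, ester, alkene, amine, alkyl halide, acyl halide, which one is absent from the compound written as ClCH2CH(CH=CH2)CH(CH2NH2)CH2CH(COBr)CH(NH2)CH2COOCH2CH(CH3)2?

amine: present (CH(CH2NH2) — pendant –CH2NH2: N on sp³ C, no adjacent C=O → amine).
alkyl halide: present (ClCH2 — halogen on an sp³ carbon → alkyl halide).
ester: present (CH2COOCH2 — –C(=O)–O–C with C on the carbonyl side → ester).
alkene: present (CH(CH=CH2) — pendant –CH=CH2: C=C double bond → alkene).
acyl halide: present (CH(COBr) — pendant –C(=O)X: carbonyl C bonded to C and halogen → acyl halide).
ether: absent. In CH2COOCH2, the C–O–C oxygen is adjacent to a C=O, so it belongs to an ester, not an ether.

ether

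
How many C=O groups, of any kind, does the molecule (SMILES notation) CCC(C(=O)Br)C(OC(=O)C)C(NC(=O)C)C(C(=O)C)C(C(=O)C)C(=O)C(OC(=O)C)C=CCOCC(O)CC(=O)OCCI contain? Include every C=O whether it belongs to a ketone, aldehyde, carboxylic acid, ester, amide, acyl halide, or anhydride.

CH(COBr): acyl halide, 1 C=O (running total 1).
CH(OCOCH3): ester, 1 C=O (running total 2).
CH(NHCOCH3): amide, 1 C=O (running total 3).
CH(COCH3): ketone, 1 C=O (running total 4).
CH(COCH3): ketone, 1 C=O (running total 5).
CO: ketone, 1 C=O (running total 6).
CH(OCOCH3): ester, 1 C=O (running total 7).
CH2COOCH2: ester, 1 C=O (running total 8).

8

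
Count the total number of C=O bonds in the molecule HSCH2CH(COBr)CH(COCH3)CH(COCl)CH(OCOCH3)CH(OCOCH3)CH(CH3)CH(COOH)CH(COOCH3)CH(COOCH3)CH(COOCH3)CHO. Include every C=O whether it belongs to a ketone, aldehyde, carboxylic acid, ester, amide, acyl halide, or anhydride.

CH(COBr): acyl halide, 1 C=O (running total 1).
CH(COCH3): ketone, 1 C=O (running total 2).
CH(COCl): acyl halide, 1 C=O (running total 3).
CH(OCOCH3): ester, 1 C=O (running total 4).
CH(OCOCH3): ester, 1 C=O (running total 5).
CH(COOH): carboxylic acid, 1 C=O (running total 6).
CH(COOCH3): ester, 1 C=O (running total 7).
CH(COOCH3): ester, 1 C=O (running total 8).
CH(COOCH3): ester, 1 C=O (running total 9).
CHO: aldehyde, 1 C=O (running total 10).

10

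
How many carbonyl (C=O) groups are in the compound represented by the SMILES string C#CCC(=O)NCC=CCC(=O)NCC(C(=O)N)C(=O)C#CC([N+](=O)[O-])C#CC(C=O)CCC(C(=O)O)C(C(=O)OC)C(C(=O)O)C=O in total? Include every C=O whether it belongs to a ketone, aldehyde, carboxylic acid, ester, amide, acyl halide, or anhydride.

9

CH2CONHCH2: amide, 1 C=O (running total 1).
CH2CONHCH2: amide, 1 C=O (running total 2).
CH(CONH2): amide, 1 C=O (running total 3).
CO: ketone, 1 C=O (running total 4).
CH(CHO): aldehyde, 1 C=O (running total 5).
CH(COOH): carboxylic acid, 1 C=O (running total 6).
CH(COOCH3): ester, 1 C=O (running total 7).
CH(COOH): carboxylic acid, 1 C=O (running total 8).
CHO: aldehyde, 1 C=O (running total 9).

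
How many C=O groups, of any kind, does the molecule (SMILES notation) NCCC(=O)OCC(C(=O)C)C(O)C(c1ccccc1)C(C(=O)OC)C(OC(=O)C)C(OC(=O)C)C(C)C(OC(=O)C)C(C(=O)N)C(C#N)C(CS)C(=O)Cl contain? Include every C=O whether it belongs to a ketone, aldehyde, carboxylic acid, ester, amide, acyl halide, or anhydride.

CH2COOCH2: ester, 1 C=O (running total 1).
CH(COCH3): ketone, 1 C=O (running total 2).
CH(COOCH3): ester, 1 C=O (running total 3).
CH(OCOCH3): ester, 1 C=O (running total 4).
CH(OCOCH3): ester, 1 C=O (running total 5).
CH(OCOCH3): ester, 1 C=O (running total 6).
CH(CONH2): amide, 1 C=O (running total 7).
COCl: acyl halide, 1 C=O (running total 8).

8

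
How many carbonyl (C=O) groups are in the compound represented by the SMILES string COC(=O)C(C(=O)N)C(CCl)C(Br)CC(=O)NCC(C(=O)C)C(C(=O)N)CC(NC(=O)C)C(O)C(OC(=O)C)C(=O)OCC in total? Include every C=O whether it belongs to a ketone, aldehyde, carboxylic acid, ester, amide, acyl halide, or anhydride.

CH3OOC: ester, 1 C=O (running total 1).
CH(CONH2): amide, 1 C=O (running total 2).
CH2CONHCH2: amide, 1 C=O (running total 3).
CH(COCH3): ketone, 1 C=O (running total 4).
CH(CONH2): amide, 1 C=O (running total 5).
CH(NHCOCH3): amide, 1 C=O (running total 6).
CH(OCOCH3): ester, 1 C=O (running total 7).
COOCH2CH3: ester, 1 C=O (running total 8).

8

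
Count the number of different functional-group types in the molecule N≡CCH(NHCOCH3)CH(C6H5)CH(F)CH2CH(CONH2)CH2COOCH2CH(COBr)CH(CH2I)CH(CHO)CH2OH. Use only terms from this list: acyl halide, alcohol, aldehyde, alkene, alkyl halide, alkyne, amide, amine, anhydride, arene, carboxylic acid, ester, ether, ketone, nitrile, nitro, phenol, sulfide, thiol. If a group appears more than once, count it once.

Taking each segment in turn:
  N≡C: N≡C–: carbon triple-bonded to nitrogen → nitrile.
  CH(NHCOCH3): pendant –NHC(=O)CH3: N bonded to a carbonyl → amide (not amine).
  CH(C6H5): pendant –C6H5: benzene ring → arene.
  CH(F): halogen on an sp³ carbon → alkyl halide.
  CH(CONH2): pendant –CONH2: carbonyl C bonded to C and N → amide.
  CH2COOCH2: –C(=O)–O–C with C on the carbonyl side → ester.
  CH(COBr): pendant –C(=O)X: carbonyl C bonded to C and halogen → acyl halide.
  CH(CH2I): pendant –CH2X: halogen on sp³ carbon → alkyl halide.
  CH(CHO): pendant –CHO: carbonyl C bonded to C and H → aldehyde.
  CH2OH: –OH on an sp³ carbon → alcohol.
Distinct types present: acyl halide, alcohol, aldehyde, alkyl halide, amide, arene, ester, nitrile.

8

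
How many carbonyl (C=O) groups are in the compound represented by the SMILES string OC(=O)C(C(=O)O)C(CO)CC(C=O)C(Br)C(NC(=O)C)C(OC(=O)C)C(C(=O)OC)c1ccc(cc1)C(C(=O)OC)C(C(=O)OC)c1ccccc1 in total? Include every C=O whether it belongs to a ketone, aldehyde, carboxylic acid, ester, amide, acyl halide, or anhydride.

8

HOOC: carboxylic acid, 1 C=O (running total 1).
CH(COOH): carboxylic acid, 1 C=O (running total 2).
CH(CHO): aldehyde, 1 C=O (running total 3).
CH(NHCOCH3): amide, 1 C=O (running total 4).
CH(OCOCH3): ester, 1 C=O (running total 5).
CH(COOCH3): ester, 1 C=O (running total 6).
CH(COOCH3): ester, 1 C=O (running total 7).
CH(COOCH3): ester, 1 C=O (running total 8).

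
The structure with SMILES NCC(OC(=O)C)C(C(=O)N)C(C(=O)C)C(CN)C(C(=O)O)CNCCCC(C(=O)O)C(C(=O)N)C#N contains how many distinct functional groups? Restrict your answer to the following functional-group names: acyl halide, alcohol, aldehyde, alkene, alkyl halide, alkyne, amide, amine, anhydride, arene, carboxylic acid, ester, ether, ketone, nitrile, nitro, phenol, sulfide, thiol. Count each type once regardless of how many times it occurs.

–NH2 on an sp³ carbon with no adjacent C=O → amine.
pendant –OC(=O)CH3: an acyloxy group → ester.
pendant –CONH2: carbonyl C bonded to C and N → amide.
pendant –COCH3: carbonyl C bonded to two carbons → ketone.
pendant –CH2NH2: N on sp³ C, no adjacent C=O → amine.
pendant –COOH: carbonyl C bonded to C and –OH → carboxylic acid.
C–N–C with sp³ carbons and no adjacent C=O → amine (secondary).
pendant –COOH: carbonyl C bonded to C and –OH → carboxylic acid.
pendant –CONH2: carbonyl C bonded to C and N → amide.
–C≡N: carbon triple-bonded to nitrogen → nitrile.
Distinct types present: amide, amine, carboxylic acid, ester, ketone, nitrile.

6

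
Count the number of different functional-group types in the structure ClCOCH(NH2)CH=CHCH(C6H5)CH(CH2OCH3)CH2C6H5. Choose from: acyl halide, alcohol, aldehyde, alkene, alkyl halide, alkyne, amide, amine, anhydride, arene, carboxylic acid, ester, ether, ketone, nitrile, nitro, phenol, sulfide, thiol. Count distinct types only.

5

Reading the structure from left to right:
  ClCO: –C(=O)Cl: carbonyl C bonded to C and to a halogen → acyl halide (not alkyl halide).
  CH(NH2): –NH2 on an sp³ carbon with no adjacent C=O → amine.
  CH=CH: C=C double bond → alkene.
  CH(C6H5): pendant –C6H5: benzene ring → arene.
  CH(CH2OCH3): pendant –CH2OCH3: C–O–C linkage → ether.
  C6H5: –C6H5 phenyl ring → arene.
Distinct types present: acyl halide, alkene, amine, arene, ether.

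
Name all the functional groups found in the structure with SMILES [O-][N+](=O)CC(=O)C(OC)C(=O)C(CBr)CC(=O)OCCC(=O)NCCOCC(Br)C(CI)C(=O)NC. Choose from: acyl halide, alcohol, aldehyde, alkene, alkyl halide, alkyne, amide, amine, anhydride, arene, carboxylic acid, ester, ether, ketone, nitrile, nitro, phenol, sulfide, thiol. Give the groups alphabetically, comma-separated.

alkyl halide, amide, ester, ether, ketone, nitro

Reading the structure from left to right:
  O2NCH2: –NO2 on carbon → nitro group.
  CO: –C(=O)– with carbon on both sides → ketone.
  CH(OCH3): pendant –OCH3: C–O–C with sp³ C, no adjacent C=O → ether.
  CO: –C(=O)– with carbon on both sides → ketone.
  CH(CH2Br): pendant –CH2X: halogen on sp³ carbon → alkyl halide.
  CH2COOCH2: –C(=O)–O–C with C on the carbonyl side → ester.
  CH2CONHCH2: –C(=O)–N– linkage → amide (the N is not an amine).
  CH2OCH2: C–O–C with sp³ carbons on both sides and no adjacent C=O → ether.
  CH(Br): halogen on an sp³ carbon → alkyl halide.
  CH(CH2I): pendant –CH2X: halogen on sp³ carbon → alkyl halide.
  CONHCH3: –C(=O)NHCH3: carbonyl C bonded to C and to N → amide (the N is not an amine).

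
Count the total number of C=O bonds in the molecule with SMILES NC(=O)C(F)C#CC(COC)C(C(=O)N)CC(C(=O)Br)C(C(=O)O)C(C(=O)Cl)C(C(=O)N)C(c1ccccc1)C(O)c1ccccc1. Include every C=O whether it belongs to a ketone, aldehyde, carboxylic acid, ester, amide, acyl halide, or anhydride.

6

H2NCO: amide, 1 C=O (running total 1).
CH(CONH2): amide, 1 C=O (running total 2).
CH(COBr): acyl halide, 1 C=O (running total 3).
CH(COOH): carboxylic acid, 1 C=O (running total 4).
CH(COCl): acyl halide, 1 C=O (running total 5).
CH(CONH2): amide, 1 C=O (running total 6).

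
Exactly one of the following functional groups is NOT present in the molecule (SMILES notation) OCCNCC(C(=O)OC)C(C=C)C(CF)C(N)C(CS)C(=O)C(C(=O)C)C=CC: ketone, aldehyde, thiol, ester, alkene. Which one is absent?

aldehyde

ketone: present (CO — –C(=O)– with carbon on both sides → ketone).
ester: present (CH(COOCH3) — pendant –COOCH3: carbonyl C bonded to C and –OCH3 → ester).
alkene: present (CH(CH=CH2) — pendant –CH=CH2: C=C double bond → alkene).
thiol: present (CH(CH2SH) — pendant –CH2SH → thiol).
aldehyde: absent. In each of CO and CH(COCH3), the carbonyl carbon is bonded to two carbons, so it is a ketone, not an aldehyde.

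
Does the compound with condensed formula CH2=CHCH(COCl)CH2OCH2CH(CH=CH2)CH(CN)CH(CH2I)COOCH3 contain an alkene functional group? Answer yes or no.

yes

Working along the chain:
  CH2=CH: C=C double bond → alkene.
  CH(COCl): pendant –C(=O)X: carbonyl C bonded to C and halogen → acyl halide.
  CH2OCH2: C–O–C with sp³ carbons on both sides and no adjacent C=O → ether.
  CH(CH=CH2): pendant –CH=CH2: C=C double bond → alkene.
  CH(CN): pendant –C≡N: nitrile.
  CH(CH2I): pendant –CH2X: halogen on sp³ carbon → alkyl halide.
  COOCH3: –C(=O)OCH3: carbonyl C bonded to C and to –OCH3 → ester (not ketone + ether).
The CH2=CH segment supplies the alkene: C=C double bond → alkene.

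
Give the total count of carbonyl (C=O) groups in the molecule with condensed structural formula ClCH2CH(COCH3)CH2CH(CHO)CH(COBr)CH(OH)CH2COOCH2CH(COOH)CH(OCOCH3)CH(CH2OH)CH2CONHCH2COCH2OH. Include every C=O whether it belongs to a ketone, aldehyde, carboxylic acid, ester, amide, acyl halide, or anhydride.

8

CH(COCH3): ketone, 1 C=O (running total 1).
CH(CHO): aldehyde, 1 C=O (running total 2).
CH(COBr): acyl halide, 1 C=O (running total 3).
CH2COOCH2: ester, 1 C=O (running total 4).
CH(COOH): carboxylic acid, 1 C=O (running total 5).
CH(OCOCH3): ester, 1 C=O (running total 6).
CH2CONHCH2: amide, 1 C=O (running total 7).
CO: ketone, 1 C=O (running total 8).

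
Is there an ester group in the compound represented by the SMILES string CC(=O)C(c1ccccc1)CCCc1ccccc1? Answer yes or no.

–C(=O)– with carbon on both sides → ketone.
pendant –C6H5: benzene ring → arene.
–C6H5 phenyl ring → arene.
The groups actually present are: arene, ketone.

no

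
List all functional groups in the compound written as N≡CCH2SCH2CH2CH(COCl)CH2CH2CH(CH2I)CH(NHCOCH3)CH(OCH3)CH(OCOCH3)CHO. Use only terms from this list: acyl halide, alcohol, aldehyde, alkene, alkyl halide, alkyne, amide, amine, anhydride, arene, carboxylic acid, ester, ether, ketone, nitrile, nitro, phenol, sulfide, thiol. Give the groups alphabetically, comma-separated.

acyl halide, aldehyde, alkyl halide, amide, ester, ether, nitrile, sulfide

Taking each segment in turn:
  N≡C: N≡C–: carbon triple-bonded to nitrogen → nitrile.
  CH2SCH2: C–S–C linkage → sulfide (thioether).
  CH(COCl): pendant –C(=O)X: carbonyl C bonded to C and halogen → acyl halide.
  CH(CH2I): pendant –CH2X: halogen on sp³ carbon → alkyl halide.
  CH(NHCOCH3): pendant –NHC(=O)CH3: N bonded to a carbonyl → amide (not amine).
  CH(OCH3): pendant –OCH3: C–O–C with sp³ C, no adjacent C=O → ether.
  CH(OCOCH3): pendant –OC(=O)CH3: an acyloxy group → ester.
  CHO: terminal –CHO: carbonyl C bonded to H and C → aldehyde.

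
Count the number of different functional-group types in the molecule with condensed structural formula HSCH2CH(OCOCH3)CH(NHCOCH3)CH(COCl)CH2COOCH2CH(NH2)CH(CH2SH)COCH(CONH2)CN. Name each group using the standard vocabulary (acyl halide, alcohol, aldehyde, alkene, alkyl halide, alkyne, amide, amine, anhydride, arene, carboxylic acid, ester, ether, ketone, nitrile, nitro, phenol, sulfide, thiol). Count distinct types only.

Reading the structure from left to right:
  HSCH2: –SH on an sp³ carbon → thiol.
  CH(OCOCH3): pendant –OC(=O)CH3: an acyloxy group → ester.
  CH(NHCOCH3): pendant –NHC(=O)CH3: N bonded to a carbonyl → amide (not amine).
  CH(COCl): pendant –C(=O)X: carbonyl C bonded to C and halogen → acyl halide.
  CH2COOCH2: –C(=O)–O–C with C on the carbonyl side → ester.
  CH(NH2): –NH2 on an sp³ carbon with no adjacent C=O → amine.
  CH(CH2SH): pendant –CH2SH → thiol.
  CO: –C(=O)– with carbon on both sides → ketone.
  CH(CONH2): pendant –CONH2: carbonyl C bonded to C and N → amide.
  CN: –C≡N: carbon triple-bonded to nitrogen → nitrile.
Distinct types present: acyl halide, amide, amine, ester, ketone, nitrile, thiol.

7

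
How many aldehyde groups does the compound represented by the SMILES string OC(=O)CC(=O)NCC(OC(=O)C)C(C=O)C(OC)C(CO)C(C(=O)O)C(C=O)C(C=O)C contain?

Taking each segment in turn:
  HOOC: –COOH: carbonyl C bonded to –OH and C → carboxylic acid (the –OH is not a separate alcohol).
  CH2CONHCH2: –C(=O)–N– linkage → amide (the N is not an amine).
  CH(OCOCH3): pendant –OC(=O)CH3: an acyloxy group → ester.
  CH(CHO): pendant –CHO: carbonyl C bonded to C and H → aldehyde.
  CH(OCH3): pendant –OCH3: C–O–C with sp³ C, no adjacent C=O → ether.
  CH(CH2OH): pendant –CH2OH on an sp³ backbone C → alcohol.
  CH(COOH): pendant –COOH: carbonyl C bonded to C and –OH → carboxylic acid.
  CH(CHO): pendant –CHO: carbonyl C bonded to C and H → aldehyde.
  CH(CHO): pendant –CHO: carbonyl C bonded to C and H → aldehyde.
Aldehyde appears at: CH(CHO), CH(CHO), CH(CHO) → 3.

3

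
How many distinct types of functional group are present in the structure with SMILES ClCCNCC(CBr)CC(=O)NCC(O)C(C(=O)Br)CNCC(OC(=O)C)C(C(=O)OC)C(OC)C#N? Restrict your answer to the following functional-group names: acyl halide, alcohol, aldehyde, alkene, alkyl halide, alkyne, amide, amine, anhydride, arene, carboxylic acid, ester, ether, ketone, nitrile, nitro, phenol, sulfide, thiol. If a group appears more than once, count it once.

halogen on an sp³ carbon → alkyl halide.
C–N–C with sp³ carbons and no adjacent C=O → amine (secondary).
pendant –CH2X: halogen on sp³ carbon → alkyl halide.
–C(=O)–N– linkage → amide (the N is not an amine).
–OH on an sp³ carbon → alcohol (secondary).
pendant –C(=O)X: carbonyl C bonded to C and halogen → acyl halide.
C–N–C with sp³ carbons and no adjacent C=O → amine (secondary).
pendant –OC(=O)CH3: an acyloxy group → ester.
pendant –COOCH3: carbonyl C bonded to C and –OCH3 → ester.
pendant –OCH3: C–O–C with sp³ C, no adjacent C=O → ether.
–C≡N: carbon triple-bonded to nitrogen → nitrile.
Distinct types present: acyl halide, alcohol, alkyl halide, amide, amine, ester, ether, nitrile.

8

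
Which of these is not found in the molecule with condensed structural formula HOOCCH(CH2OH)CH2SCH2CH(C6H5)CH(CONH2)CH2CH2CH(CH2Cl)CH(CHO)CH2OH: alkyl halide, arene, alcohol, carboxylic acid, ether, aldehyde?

alkyl halide: present (CH(CH2Cl) — pendant –CH2X: halogen on sp³ carbon → alkyl halide).
carboxylic acid: present (HOOC — –COOH: carbonyl C bonded to –OH and C → carboxylic acid (the –OH is not a separate alcohol)).
arene: present (CH(C6H5) — pendant –C6H5: benzene ring → arene).
aldehyde: present (CH(CHO) — pendant –CHO: carbonyl C bonded to C and H → aldehyde).
alcohol: present (CH(CH2OH) — pendant –CH2OH on an sp³ backbone C → alcohol).
ether: no segment matches this pattern.

ether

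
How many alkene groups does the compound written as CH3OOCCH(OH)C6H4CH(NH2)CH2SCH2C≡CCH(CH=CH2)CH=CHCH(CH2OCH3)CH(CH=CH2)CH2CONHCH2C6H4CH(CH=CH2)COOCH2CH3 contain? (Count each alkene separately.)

4

Reading the structure from left to right:
  CH3OOC: CH3O–C(=O)–: carbonyl C bonded to C and to –OCH3 → ester (not ketone + ether).
  CH(OH): –OH on an sp³ carbon → alcohol (secondary).
  C6H4: para-disubstituted benzene ring → arene.
  CH(NH2): –NH2 on an sp³ carbon with no adjacent C=O → amine.
  CH2SCH2: C–S–C linkage → sulfide (thioether).
  C≡C: C≡C triple bond → alkyne.
  CH(CH=CH2): pendant –CH=CH2: C=C double bond → alkene.
  CH=CH: C=C double bond → alkene.
  CH(CH2OCH3): pendant –CH2OCH3: C–O–C linkage → ether.
  CH(CH=CH2): pendant –CH=CH2: C=C double bond → alkene.
  CH2CONHCH2: –C(=O)–N– linkage → amide (the N is not an amine).
  C6H4: para-disubstituted benzene ring → arene.
  CH(CH=CH2): pendant –CH=CH2: C=C double bond → alkene.
  COOCH2CH3: –C(=O)OCH2CH3: carbonyl C bonded to C and to –OEt → ester.
Alkene appears at: CH(CH=CH2), CH=CH, CH(CH=CH2), CH(CH=CH2) → 4.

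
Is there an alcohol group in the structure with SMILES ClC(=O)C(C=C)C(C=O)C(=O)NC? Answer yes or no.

–C(=O)Cl: carbonyl C bonded to C and to a halogen → acyl halide (not alkyl halide).
pendant –CH=CH2: C=C double bond → alkene.
pendant –CHO: carbonyl C bonded to C and H → aldehyde.
–C(=O)NHCH3: carbonyl C bonded to C and to N → amide (the N is not an amine).
The groups actually present are: acyl halide, aldehyde, alkene, amide.

no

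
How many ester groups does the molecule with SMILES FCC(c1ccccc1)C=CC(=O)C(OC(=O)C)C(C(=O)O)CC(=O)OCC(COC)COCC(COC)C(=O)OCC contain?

3

Working along the chain:
  FCH2: halogen on an sp³ carbon → alkyl halide.
  CH(C6H5): pendant –C6H5: benzene ring → arene.
  CH=CH: C=C double bond → alkene.
  CO: –C(=O)– with carbon on both sides → ketone.
  CH(OCOCH3): pendant –OC(=O)CH3: an acyloxy group → ester.
  CH(COOH): pendant –COOH: carbonyl C bonded to C and –OH → carboxylic acid.
  CH2COOCH2: –C(=O)–O–C with C on the carbonyl side → ester.
  CH(CH2OCH3): pendant –CH2OCH3: C–O–C linkage → ether.
  CH2OCH2: C–O–C with sp³ carbons on both sides and no adjacent C=O → ether.
  CH(CH2OCH3): pendant –CH2OCH3: C–O–C linkage → ether.
  COOCH2CH3: –C(=O)OCH2CH3: carbonyl C bonded to C and to –OEt → ester.
Ester appears at: CH(OCOCH3), CH2COOCH2, COOCH2CH3 → 3.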